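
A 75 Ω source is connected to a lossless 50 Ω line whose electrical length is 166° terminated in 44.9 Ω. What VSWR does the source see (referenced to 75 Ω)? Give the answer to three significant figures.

VSWR ≈ 1.65

tan(βl) = -0.249
Z_in = Z_0·(Z_L + jZ_0·tanβl)/(Z_0 + jZ_L·tanβl) = 45.4 − j2.3 Ω
Γ_s = (Z_in − Z_s)/(Z_in + Z_s) = (-29.6 − j2.3)/(120 − j2.3), |Γ_s| = 0.246
VSWR = (1 + |Γ_s|)/(1 − |Γ_s|)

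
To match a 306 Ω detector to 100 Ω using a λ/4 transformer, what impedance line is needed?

Z_qwt ≈ 175 Ω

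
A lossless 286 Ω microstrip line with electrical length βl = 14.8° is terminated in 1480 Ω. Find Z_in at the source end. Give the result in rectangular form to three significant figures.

Z_in ≈ 552 − j679 Ω

tan(βl) = tan(14.8°) = 0.264
Z_in = Z_0·(Z_L + jZ_0·tanβl)/(Z_0 + jZ_L·tanβl)
     = 286·(1480 + j75.6)/(286 + j391)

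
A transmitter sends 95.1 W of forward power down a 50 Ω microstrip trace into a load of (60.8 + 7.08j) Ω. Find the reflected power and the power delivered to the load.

P_reflected ≈ 1.29 W; P_delivered ≈ 93.8 W

|Γ| = |(10.8 + j7.08)/(110.8 + j7.08)| = 0.116
|Γ|² = 0.0135
P_refl = |Γ|²·P_inc = 1.29 W, P_del = (1 − |Γ|²)·P_inc = 93.8 W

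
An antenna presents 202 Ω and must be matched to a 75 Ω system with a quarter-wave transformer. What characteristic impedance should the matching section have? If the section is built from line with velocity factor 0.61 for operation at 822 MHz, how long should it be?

Z_qwt ≈ 123 Ω; length ≈ 5.57 cm

Z_qwt = √(Z_0·R_L) = √(75 × 202) = √15150
λ = 0.61·c/f = 0.223 m, so l = λ/4 = 0.0557 m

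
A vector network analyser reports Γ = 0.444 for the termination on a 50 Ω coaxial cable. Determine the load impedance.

Z_L = Z_0·(1 + Γ)/(1 − Γ) = 50·(1.44)/(0.556)

Z_L ≈ 130 Ω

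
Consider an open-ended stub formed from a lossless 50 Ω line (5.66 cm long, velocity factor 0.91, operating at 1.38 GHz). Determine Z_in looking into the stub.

λ = v/f = 0.91·c / 1.38 GHz = 0.198 m
βl = 2π·l/λ = 2π × 0.286 = 103°
tan(βl) = -4.33
For an open-ended stub, Z_in = −jZ_0·cot(βl) = −jZ_0/tan(βl)

Z_in ≈ +j11.5 Ω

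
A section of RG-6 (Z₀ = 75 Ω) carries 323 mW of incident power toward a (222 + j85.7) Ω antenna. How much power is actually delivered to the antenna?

P_delivered ≈ 225 mW

|Γ| = |(147 + j85.7)/(297 + j85.7)| = 0.55
|Γ|² = 0.303
P_refl = |Γ|²·P_inc = 97.9 mW, P_del = (1 − |Γ|²)·P_inc = 225 mW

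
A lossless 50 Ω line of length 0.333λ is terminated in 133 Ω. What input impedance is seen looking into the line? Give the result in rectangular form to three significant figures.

Z_in ≈ 23.9 + j23.6 Ω

βl = 2π × 0.333 = 120°
tan(βl) = tan(120°) = -1.74
Z_in = Z_0·(Z_L + jZ_0·tanβl)/(Z_0 + jZ_L·tanβl)
     = 50·(133 − j87)/(50 − j231)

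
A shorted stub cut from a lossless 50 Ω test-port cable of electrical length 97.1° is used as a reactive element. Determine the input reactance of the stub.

tan(βl) = -8.03
For a shorted stub, Z_in = jZ_0·tan(βl)

X_in ≈ -401 Ω (capacitive)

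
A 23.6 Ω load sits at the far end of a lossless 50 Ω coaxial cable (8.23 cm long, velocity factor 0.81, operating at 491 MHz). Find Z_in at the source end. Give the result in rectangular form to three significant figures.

Z_in ≈ 56.4 + j40.3 Ω

λ = v/f = 0.81·c / 491 MHz = 0.495 m
βl = 2π·l/λ = 2π × 0.166 = 59.9°
tan(βl) = tan(59.9°) = 1.72
Z_in = Z_0·(Z_L + jZ_0·tanβl)/(Z_0 + jZ_L·tanβl)
     = 50·(23.6 + j86.1)/(50 + j40.7)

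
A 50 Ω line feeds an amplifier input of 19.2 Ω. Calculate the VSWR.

Γ = (19.2 − 50)/(19.2 + 50) = -0.445
VSWR = (1 + 0.445)/(1 − 0.445)

VSWR ≈ 2.6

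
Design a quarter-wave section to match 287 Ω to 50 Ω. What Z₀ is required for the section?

Z_qwt ≈ 120 Ω

Z_qwt = √(Z_0·R_L) = √(50 × 287) = √14350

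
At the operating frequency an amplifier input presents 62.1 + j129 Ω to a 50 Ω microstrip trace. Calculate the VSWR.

VSWR ≈ 7.27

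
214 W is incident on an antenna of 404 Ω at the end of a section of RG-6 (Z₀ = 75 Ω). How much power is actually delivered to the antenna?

Γ = (404 − 75)/(404 + 75) = 0.687
|Γ|² = 0.472
P_refl = |Γ|²·P_inc = 101 W, P_del = (1 − |Γ|²)·P_inc = 113 W

P_delivered ≈ 113 W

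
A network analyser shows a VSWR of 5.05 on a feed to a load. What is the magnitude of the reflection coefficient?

|Γ| ≈ 0.669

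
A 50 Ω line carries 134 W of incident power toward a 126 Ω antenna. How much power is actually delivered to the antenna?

P_delivered ≈ 109 W

Γ = (126 − 50)/(126 + 50) = 0.432
|Γ|² = 0.186
P_refl = |Γ|²·P_inc = 25 W, P_del = (1 − |Γ|²)·P_inc = 109 W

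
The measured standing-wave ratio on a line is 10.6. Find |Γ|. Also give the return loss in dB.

|Γ| ≈ 0.828; return loss ≈ 1.64 dB

|Γ| = (S − 1)/(S + 1) = (10.6 − 1)/(10.6 + 1) = 9.6/11.6
RL = −20·log₁₀|Γ| = −20·log₁₀(0.828)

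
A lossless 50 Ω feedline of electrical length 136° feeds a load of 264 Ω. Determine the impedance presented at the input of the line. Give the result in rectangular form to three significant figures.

Z_in ≈ 18.9 + j48.1 Ω

tan(βl) = tan(136°) = -0.966
Z_in = Z_0·(Z_L + jZ_0·tanβl)/(Z_0 + jZ_L·tanβl)
     = 50·(264 − j48.3)/(50 − j255)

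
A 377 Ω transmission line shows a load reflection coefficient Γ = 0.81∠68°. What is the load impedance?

Z_L = Z_0·(1 + Γ)/(1 − Γ) = 377·(1.3 + j0.751)/(0.697 − j0.751)

Z_L ≈ 124 + j540 Ω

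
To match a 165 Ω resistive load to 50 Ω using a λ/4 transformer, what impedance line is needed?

Z_qwt ≈ 90.8 Ω

Z_qwt = √(Z_0·R_L) = √(50 × 165) = √8250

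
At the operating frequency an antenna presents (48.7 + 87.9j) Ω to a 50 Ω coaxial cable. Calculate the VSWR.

VSWR ≈ 4.97

Γ = (Z_L − Z_0)/(Z_L + Z_0) = (-1.3 + j87.9)/(98.7 + j87.9)
|Γ| = 87.9/132 = 0.665
VSWR = (1 + |Γ|)/(1 − |Γ|) = 1.67/0.335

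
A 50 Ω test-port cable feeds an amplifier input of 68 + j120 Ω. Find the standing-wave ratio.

VSWR ≈ 6.17

Γ = (Z_L − Z_0)/(Z_L + Z_0) = (18 + j120)/(118 + j120)
|Γ| = 121/168 = 0.721
VSWR = (1 + |Γ|)/(1 − |Γ|) = 1.72/0.279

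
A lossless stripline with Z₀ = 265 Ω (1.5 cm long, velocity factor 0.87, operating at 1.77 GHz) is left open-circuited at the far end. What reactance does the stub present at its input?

X_in ≈ -357 Ω (capacitive)

λ = v/f = 0.87·c / 1.77 GHz = 0.147 m
βl = 2π·l/λ = 2π × 0.102 = 36.6°
tan(βl) = 0.743
For an open-circuited stub, Z_in = −jZ_0·cot(βl) = −jZ_0/tan(βl)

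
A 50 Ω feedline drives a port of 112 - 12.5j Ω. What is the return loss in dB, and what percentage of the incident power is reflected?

Γ = (62 − j12.5)/(162 − j12.5), |Γ| = 0.389
RL = −20·log₁₀(0.389) = 8.2 dB
P_refl/P_inc = |Γ|² = 0.152

RL ≈ 8.2 dB; 15.2% of incident power reflected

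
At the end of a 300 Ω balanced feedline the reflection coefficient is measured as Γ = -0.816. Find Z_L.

Z_L ≈ 30.4 Ω

Z_L = Z_0·(1 + Γ)/(1 − Γ) = 300·(0.184)/(1.82)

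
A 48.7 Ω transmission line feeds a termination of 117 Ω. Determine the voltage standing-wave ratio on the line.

VSWR ≈ 2.4

Γ = (117 − 48.7)/(117 + 48.7) = 0.412
VSWR = (1 + 0.412)/(1 − 0.412)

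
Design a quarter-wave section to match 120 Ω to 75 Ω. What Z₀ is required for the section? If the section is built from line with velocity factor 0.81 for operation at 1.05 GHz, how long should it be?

Z_qwt = √(Z_0·R_L) = √(75 × 120) = √9000
λ = 0.81·c/f = 0.231 m, so l = λ/4 = 0.0579 m

Z_qwt ≈ 94.9 Ω; length ≈ 5.79 cm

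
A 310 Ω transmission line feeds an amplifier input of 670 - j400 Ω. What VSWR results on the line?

Γ = (Z_L − Z_0)/(Z_L + Z_0) = (360 − j400)/(980 − j400)
|Γ| = 538/1060 = 0.508
VSWR = (1 + |Γ|)/(1 − |Γ|) = 1.51/0.492

VSWR ≈ 3.07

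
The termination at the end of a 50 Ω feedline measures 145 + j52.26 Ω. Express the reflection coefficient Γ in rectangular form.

Γ = (Z_L − Z_0)/(Z_L + Z_0) = (95 + j52.26)/(195 + j52.26)

Γ ≈ 0.522 + j0.128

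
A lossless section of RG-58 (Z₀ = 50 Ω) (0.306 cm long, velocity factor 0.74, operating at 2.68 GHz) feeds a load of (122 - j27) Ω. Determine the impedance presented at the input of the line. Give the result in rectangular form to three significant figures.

Z_in ≈ 80.3 − j54.5 Ω

λ = v/f = 0.74·c / 2.68 GHz = 0.0828 m
βl = 2π·l/λ = 2π × 0.0369 = 13.3°
tan(βl) = tan(13.3°) = 0.236
Z_in = Z_0·(Z_L + jZ_0·tanβl)/(Z_0 + jZ_L·tanβl)
     = 50·(122 − j15.2)/(56.4 + j28.8)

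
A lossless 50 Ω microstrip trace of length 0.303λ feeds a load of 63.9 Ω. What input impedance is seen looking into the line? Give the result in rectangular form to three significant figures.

βl = 2π × 0.303 = 109°
tan(βl) = tan(109°) = -2.89
Z_in = Z_0·(Z_L + jZ_0·tanβl)/(Z_0 + jZ_L·tanβl)
     = 50·(63.9 − j145)/(50 − j185)

Z_in ≈ 40.8 + j6.25 Ω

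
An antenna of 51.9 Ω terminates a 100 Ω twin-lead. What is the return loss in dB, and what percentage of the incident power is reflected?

RL ≈ 9.99 dB; 10% of incident power reflected

Γ = (51.9 − 100)/(51.9 + 100) = -0.317
RL = −20·log₁₀(0.317) = 9.99 dB
P_refl/P_inc = |Γ|² = 0.1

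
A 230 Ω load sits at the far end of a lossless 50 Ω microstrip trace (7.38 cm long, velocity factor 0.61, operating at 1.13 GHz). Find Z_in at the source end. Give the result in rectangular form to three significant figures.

Z_in ≈ 91.2 + j106 Ω

λ = v/f = 0.61·c / 1.13 GHz = 0.162 m
βl = 2π·l/λ = 2π × 0.456 = 164°
tan(βl) = tan(164°) = -0.286
Z_in = Z_0·(Z_L + jZ_0·tanβl)/(Z_0 + jZ_L·tanβl)
     = 50·(230 − j14.3)/(50 − j65.7)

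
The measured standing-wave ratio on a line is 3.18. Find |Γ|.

|Γ| ≈ 0.522

|Γ| = (S − 1)/(S + 1) = (3.18 − 1)/(3.18 + 1) = 2.18/4.18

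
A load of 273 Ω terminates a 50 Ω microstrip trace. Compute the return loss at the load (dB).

RL ≈ 3.22 dB

Γ = (273 − 50)/(273 + 50) = 0.69
RL = −20·log₁₀|Γ| = −20·log₁₀(0.69)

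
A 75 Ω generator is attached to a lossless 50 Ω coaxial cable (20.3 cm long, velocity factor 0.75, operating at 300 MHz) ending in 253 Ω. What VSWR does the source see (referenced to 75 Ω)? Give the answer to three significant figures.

λ = v/f = 0.75·c / 300 MHz = 0.75 m
βl = 2π·l/λ = 2π × 0.271 = 97.4°
tan(βl) = -7.66
Z_in = Z_0·(Z_L + jZ_0·tanβl)/(Z_0 + jZ_L·tanβl) = 10 + j6.27 Ω
Γ_s = (Z_in − Z_s)/(Z_in + Z_s) = (-65 + j6.27)/(85 + j6.27), |Γ_s| = 0.765
VSWR = (1 + |Γ_s|)/(1 − |Γ_s|)

VSWR ≈ 7.52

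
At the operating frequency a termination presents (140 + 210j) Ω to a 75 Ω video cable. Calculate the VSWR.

Γ = (Z_L − Z_0)/(Z_L + Z_0) = (65 + j210)/(215 + j210)
|Γ| = 220/301 = 0.731
VSWR = (1 + |Γ|)/(1 − |Γ|) = 1.73/0.269

VSWR ≈ 6.45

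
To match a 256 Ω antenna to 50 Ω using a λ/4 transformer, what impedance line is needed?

Z_qwt ≈ 113 Ω

Z_qwt = √(Z_0·R_L) = √(50 × 256) = √12800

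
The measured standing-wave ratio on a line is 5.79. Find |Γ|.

|Γ| = (S − 1)/(S + 1) = (5.79 − 1)/(5.79 + 1) = 4.79/6.79

|Γ| ≈ 0.705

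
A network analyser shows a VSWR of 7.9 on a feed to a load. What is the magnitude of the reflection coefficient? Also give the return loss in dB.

|Γ| ≈ 0.775; return loss ≈ 2.21 dB

|Γ| = (S − 1)/(S + 1) = (7.9 − 1)/(7.9 + 1) = 6.9/8.9
RL = −20·log₁₀|Γ| = −20·log₁₀(0.775)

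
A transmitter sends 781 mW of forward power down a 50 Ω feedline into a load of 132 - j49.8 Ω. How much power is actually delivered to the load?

P_delivered ≈ 579 mW

|Γ| = |(82 − j49.8)/(182 − j49.8)| = 0.508
|Γ|² = 0.259
P_refl = |Γ|²·P_inc = 202 mW, P_del = (1 − |Γ|²)·P_inc = 579 mW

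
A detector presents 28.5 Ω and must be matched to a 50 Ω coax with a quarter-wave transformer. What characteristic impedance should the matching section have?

Z_qwt = √(Z_0·R_L) = √(50 × 28.5) = √1425

Z_qwt ≈ 37.7 Ω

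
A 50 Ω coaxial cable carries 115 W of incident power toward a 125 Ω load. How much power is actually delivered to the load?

P_delivered ≈ 93.9 W

Γ = (125 − 50)/(125 + 50) = 0.429
|Γ|² = 0.184
P_refl = |Γ|²·P_inc = 21.1 W, P_del = (1 − |Γ|²)·P_inc = 93.9 W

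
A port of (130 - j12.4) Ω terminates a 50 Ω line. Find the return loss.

RL ≈ 6.96 dB

Γ = (80 − j12.4)/(180 − j12.4), |Γ| = 0.449
RL = −20·log₁₀|Γ| = −20·log₁₀(0.449)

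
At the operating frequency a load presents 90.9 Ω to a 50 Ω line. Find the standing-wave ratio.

VSWR ≈ 1.82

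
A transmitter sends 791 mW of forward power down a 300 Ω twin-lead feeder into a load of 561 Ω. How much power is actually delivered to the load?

Γ = (561 − 300)/(561 + 300) = 0.303
|Γ|² = 0.0919
P_refl = |Γ|²·P_inc = 72.7 mW, P_del = (1 − |Γ|²)·P_inc = 718 mW

P_delivered ≈ 718 mW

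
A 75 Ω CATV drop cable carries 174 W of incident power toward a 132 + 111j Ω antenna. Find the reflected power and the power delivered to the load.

|Γ| = |(57 + j111)/(207 + j111)| = 0.531
|Γ|² = 0.282
P_refl = |Γ|²·P_inc = 49.1 W, P_del = (1 − |Γ|²)·P_inc = 125 W

P_reflected ≈ 49.1 W; P_delivered ≈ 125 W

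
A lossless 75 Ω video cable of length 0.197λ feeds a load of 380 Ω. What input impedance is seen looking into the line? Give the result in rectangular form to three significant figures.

βl = 2π × 0.197 = 70.9°
tan(βl) = tan(70.9°) = 2.89
Z_in = Z_0·(Z_L + jZ_0·tanβl)/(Z_0 + jZ_L·tanβl)
     = 75·(380 + j217)/(75 + j1100)

Z_in ≈ 16.5 − j24.8 Ω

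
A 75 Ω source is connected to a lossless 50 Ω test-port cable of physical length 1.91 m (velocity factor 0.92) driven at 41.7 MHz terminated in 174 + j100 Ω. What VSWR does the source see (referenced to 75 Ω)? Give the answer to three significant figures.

λ = v/f = 0.92·c / 41.7 MHz = 6.62 m
βl = 2π·l/λ = 2π × 0.289 = 104°
tan(βl) = -4.04
Z_in = Z_0·(Z_L + jZ_0·tanβl)/(Z_0 + jZ_L·tanβl) = 10.8 + j5.41 Ω
Γ_s = (Z_in − Z_s)/(Z_in + Z_s) = (-64.2 + j5.41)/(85.8 + j5.41), |Γ_s| = 0.75
VSWR = (1 + |Γ_s|)/(1 − |Γ_s|)

VSWR ≈ 7.01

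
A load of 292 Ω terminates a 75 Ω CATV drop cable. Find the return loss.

Γ = (292 − 75)/(292 + 75) = 0.591
RL = −20·log₁₀|Γ| = −20·log₁₀(0.591)

RL ≈ 4.56 dB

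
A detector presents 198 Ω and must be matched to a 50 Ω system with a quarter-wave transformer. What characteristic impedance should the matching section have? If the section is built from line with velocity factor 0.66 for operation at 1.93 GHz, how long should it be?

Z_qwt = √(Z_0·R_L) = √(50 × 198) = √9900
λ = 0.66·c/f = 0.103 m, so l = λ/4 = 0.0256 m

Z_qwt ≈ 99.5 Ω; length ≈ 2.56 cm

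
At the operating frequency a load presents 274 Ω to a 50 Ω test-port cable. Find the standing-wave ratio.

Γ = (274 − 50)/(274 + 50) = 0.691
VSWR = (1 + 0.691)/(1 − 0.691)

VSWR ≈ 5.48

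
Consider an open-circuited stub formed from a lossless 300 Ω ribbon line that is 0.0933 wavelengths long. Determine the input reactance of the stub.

βl = 2π × 0.0933 = 33.6°
tan(βl) = 0.664
For an open-circuited stub, Z_in = −jZ_0·cot(βl) = −jZ_0/tan(βl)

X_in ≈ -452 Ω (capacitive)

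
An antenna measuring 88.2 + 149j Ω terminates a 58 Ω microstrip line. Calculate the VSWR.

Γ = (Z_L − Z_0)/(Z_L + Z_0) = (30.2 + j149)/(146.2 + j149)
|Γ| = 152/209 = 0.728
VSWR = (1 + |Γ|)/(1 − |Γ|) = 1.73/0.272

VSWR ≈ 6.36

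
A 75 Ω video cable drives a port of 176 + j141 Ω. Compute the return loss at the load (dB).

Γ = (101 + j141)/(251 + j141), |Γ| = 0.602
RL = −20·log₁₀|Γ| = −20·log₁₀(0.602)

RL ≈ 4.4 dB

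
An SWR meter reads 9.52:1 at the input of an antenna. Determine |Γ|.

|Γ| = (S − 1)/(S + 1) = (9.52 − 1)/(9.52 + 1) = 8.52/10.5

|Γ| ≈ 0.81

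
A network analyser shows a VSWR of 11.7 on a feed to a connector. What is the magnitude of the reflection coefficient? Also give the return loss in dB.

|Γ| ≈ 0.843; return loss ≈ 1.49 dB

|Γ| = (S − 1)/(S + 1) = (11.7 − 1)/(11.7 + 1) = 10.7/12.7
RL = −20·log₁₀|Γ| = −20·log₁₀(0.843)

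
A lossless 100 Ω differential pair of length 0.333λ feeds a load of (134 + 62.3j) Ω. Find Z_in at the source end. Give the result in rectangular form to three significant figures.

βl = 2π × 0.333 = 120°
tan(βl) = tan(120°) = -1.74
Z_in = Z_0·(Z_L + jZ_0·tanβl)/(Z_0 + jZ_L·tanβl)
     = 100·(134 − j112)/(208 − j233)

Z_in ≈ 55.2 + j8.14 Ω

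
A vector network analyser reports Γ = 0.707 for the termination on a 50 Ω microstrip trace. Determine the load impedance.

Z_L ≈ 291 Ω

Z_L = Z_0·(1 + Γ)/(1 − Γ) = 50·(1.71)/(0.293)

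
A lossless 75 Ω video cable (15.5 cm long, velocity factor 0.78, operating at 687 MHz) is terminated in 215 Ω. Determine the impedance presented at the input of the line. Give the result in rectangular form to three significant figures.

λ = v/f = 0.78·c / 687 MHz = 0.341 m
βl = 2π·l/λ = 2π × 0.455 = 164°
tan(βl) = tan(164°) = -0.29
Z_in = Z_0·(Z_L + jZ_0·tanβl)/(Z_0 + jZ_L·tanβl)
     = 75·(215 − j21.8)/(75 − j62.4)

Z_in ≈ 138 + j92.8 Ω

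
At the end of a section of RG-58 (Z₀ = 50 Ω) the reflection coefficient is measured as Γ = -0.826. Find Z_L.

Z_L ≈ 4.76 Ω

Z_L = Z_0·(1 + Γ)/(1 − Γ) = 50·(0.174)/(1.83)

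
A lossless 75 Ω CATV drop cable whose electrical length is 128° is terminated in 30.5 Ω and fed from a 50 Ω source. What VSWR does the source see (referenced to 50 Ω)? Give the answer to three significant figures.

VSWR ≈ 2.98

tan(βl) = -1.28
Z_in = Z_0·(Z_L + jZ_0·tanβl)/(Z_0 + jZ_L·tanβl) = 63.3 − j63 Ω
Γ_s = (Z_in − Z_s)/(Z_in + Z_s) = (13.3 − j63)/(113 − j63), |Γ_s| = 0.497
VSWR = (1 + |Γ_s|)/(1 − |Γ_s|)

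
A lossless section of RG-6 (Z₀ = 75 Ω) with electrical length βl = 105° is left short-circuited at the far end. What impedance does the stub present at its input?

tan(βl) = -3.73
For a short-circuited stub, Z_in = jZ_0·tan(βl)

Z_in ≈ −j280 Ω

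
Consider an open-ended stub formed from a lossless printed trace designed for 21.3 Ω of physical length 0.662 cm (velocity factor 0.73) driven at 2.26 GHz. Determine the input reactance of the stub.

λ = v/f = 0.73·c / 2.26 GHz = 0.0969 m
βl = 2π·l/λ = 2π × 0.0683 = 24.6°
tan(βl) = 0.458
For an open-ended stub, Z_in = −jZ_0·cot(βl) = −jZ_0/tan(βl)

X_in ≈ -46.5 Ω (capacitive)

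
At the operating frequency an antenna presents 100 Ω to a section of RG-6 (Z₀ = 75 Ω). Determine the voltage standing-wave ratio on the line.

For a purely resistive load, VSWR = R_L/Z_0 or Z_0/R_L (whichever > 1) = 100/75

VSWR ≈ 1.33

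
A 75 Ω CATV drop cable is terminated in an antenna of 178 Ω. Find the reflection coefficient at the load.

Γ = 0.407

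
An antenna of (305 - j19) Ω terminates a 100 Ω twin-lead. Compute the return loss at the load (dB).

RL ≈ 5.89 dB

Γ = (205 − j19)/(405 − j19), |Γ| = 0.508
RL = −20·log₁₀|Γ| = −20·log₁₀(0.508)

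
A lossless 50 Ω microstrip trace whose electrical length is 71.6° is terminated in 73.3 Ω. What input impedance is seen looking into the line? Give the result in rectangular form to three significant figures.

tan(βl) = tan(71.6°) = 3.01
Z_in = Z_0·(Z_L + jZ_0·tanβl)/(Z_0 + jZ_L·tanβl)
     = 50·(73.3 + j150)/(50 + j220)

Z_in ≈ 36 − j8.46 Ω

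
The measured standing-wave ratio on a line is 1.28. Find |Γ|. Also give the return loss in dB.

|Γ| = (S − 1)/(S + 1) = (1.28 − 1)/(1.28 + 1) = 0.28/2.28
RL = −20·log₁₀|Γ| = −20·log₁₀(0.123)

|Γ| ≈ 0.123; return loss ≈ 18.2 dB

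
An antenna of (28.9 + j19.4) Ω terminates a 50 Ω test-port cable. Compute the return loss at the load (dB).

RL ≈ 9.05 dB

Γ = (-21.1 + j19.4)/(78.9 + j19.4), |Γ| = 0.353
RL = −20·log₁₀|Γ| = −20·log₁₀(0.353)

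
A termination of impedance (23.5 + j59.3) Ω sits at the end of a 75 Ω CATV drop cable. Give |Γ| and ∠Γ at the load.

Γ = (Z_L − Z_0)/(Z_L + Z_0) = (-51.5 + j59.3)/(98.5 + j59.3)
|Γ| = 78.5/115 = 0.683

Γ ≈ 0.683 ∠ 99.9°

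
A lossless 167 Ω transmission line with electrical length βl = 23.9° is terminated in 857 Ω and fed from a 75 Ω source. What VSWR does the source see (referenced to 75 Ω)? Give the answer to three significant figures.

VSWR ≈ 9.97

tan(βl) = 0.443
Z_in = Z_0·(Z_L + jZ_0·tanβl)/(Z_0 + jZ_L·tanβl) = 166 − j304 Ω
Γ_s = (Z_in − Z_s)/(Z_in + Z_s) = (91.1 − j304)/(241 − j304), |Γ_s| = 0.818
VSWR = (1 + |Γ_s|)/(1 − |Γ_s|)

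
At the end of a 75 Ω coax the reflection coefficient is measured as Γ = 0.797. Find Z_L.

Z_L ≈ 664 Ω

Z_L = Z_0·(1 + Γ)/(1 − Γ) = 75·(1.8)/(0.203)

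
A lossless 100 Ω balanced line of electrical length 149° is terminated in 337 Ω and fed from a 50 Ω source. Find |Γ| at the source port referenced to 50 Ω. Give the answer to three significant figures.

tan(βl) = -0.601
Z_in = Z_0·(Z_L + jZ_0·tanβl)/(Z_0 + jZ_L·tanβl) = 89.9 + j122 Ω
Γ_s = (Z_in − Z_s)/(Z_in + Z_s) = (39.9 + j122)/(140 + j122), |Γ_s| = 0.692

|Γ| ≈ 0.692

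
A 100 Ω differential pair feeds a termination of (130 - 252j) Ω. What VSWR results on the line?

VSWR ≈ 6.81

Γ = (Z_L − Z_0)/(Z_L + Z_0) = (30 − j252)/(230 − j252)
|Γ| = 254/341 = 0.744
VSWR = (1 + |Γ|)/(1 − |Γ|) = 1.74/0.256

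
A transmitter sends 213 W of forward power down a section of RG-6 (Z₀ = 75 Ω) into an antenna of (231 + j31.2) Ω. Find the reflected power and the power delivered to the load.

|Γ| = |(156 + j31.2)/(306 + j31.2)| = 0.517
|Γ|² = 0.268
P_refl = |Γ|²·P_inc = 57 W, P_del = (1 − |Γ|²)·P_inc = 156 W

P_reflected ≈ 57 W; P_delivered ≈ 156 W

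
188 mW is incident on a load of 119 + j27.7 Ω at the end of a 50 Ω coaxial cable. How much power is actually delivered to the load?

|Γ| = |(69 + j27.7)/(169 + j27.7)| = 0.434
|Γ|² = 0.188
P_refl = |Γ|²·P_inc = 35.4 mW, P_del = (1 − |Γ|²)·P_inc = 153 mW

P_delivered ≈ 153 mW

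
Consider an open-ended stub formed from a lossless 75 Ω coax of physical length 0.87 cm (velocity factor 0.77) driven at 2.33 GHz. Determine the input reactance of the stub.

X_in ≈ -122 Ω (capacitive)

λ = v/f = 0.77·c / 2.33 GHz = 0.0991 m
βl = 2π·l/λ = 2π × 0.0878 = 31.6°
tan(βl) = 0.615
For an open-ended stub, Z_in = −jZ_0·cot(βl) = −jZ_0/tan(βl)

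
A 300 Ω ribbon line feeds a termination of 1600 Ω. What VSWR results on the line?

VSWR ≈ 5.33

For a purely resistive load, VSWR = R_L/Z_0 or Z_0/R_L (whichever > 1) = 1600/300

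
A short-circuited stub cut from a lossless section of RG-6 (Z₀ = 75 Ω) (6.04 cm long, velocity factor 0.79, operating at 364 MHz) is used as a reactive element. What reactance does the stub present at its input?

X_in ≈ 49.4 Ω (inductive)

λ = v/f = 0.79·c / 364 MHz = 0.651 m
βl = 2π·l/λ = 2π × 0.0928 = 33.4°
tan(βl) = 0.659
For a short-circuited stub, Z_in = jZ_0·tan(βl)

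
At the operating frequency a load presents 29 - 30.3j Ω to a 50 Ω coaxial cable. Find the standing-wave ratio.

Γ = (Z_L − Z_0)/(Z_L + Z_0) = (-21 − j30.3)/(79 − j30.3)
|Γ| = 36.9/84.6 = 0.436
VSWR = (1 + |Γ|)/(1 − |Γ|) = 1.44/0.564

VSWR ≈ 2.54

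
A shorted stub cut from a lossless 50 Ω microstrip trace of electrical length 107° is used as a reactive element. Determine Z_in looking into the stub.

Z_in ≈ −j164 Ω

tan(βl) = -3.27
For a shorted stub, Z_in = jZ_0·tan(βl)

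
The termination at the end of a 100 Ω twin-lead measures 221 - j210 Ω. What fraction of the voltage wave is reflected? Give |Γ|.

|Γ| ≈ 0.632

Γ = (Z_L − Z_0)/(Z_L + Z_0) = (121 − j210)/(321 − j210)
|Γ| = 242/384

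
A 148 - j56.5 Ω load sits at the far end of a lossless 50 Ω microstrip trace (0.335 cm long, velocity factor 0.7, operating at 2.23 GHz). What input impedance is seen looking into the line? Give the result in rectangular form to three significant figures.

Z_in ≈ 76.6 − j76.9 Ω

λ = v/f = 0.7·c / 2.23 GHz = 0.0942 m
βl = 2π·l/λ = 2π × 0.0356 = 12.8°
tan(βl) = tan(12.8°) = 0.227
Z_in = Z_0·(Z_L + jZ_0·tanβl)/(Z_0 + jZ_L·tanβl)
     = 50·(148 − j45.1)/(62.8 + j33.6)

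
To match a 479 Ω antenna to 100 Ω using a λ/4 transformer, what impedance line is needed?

Z_qwt ≈ 219 Ω

Z_qwt = √(Z_0·R_L) = √(100 × 479) = √47900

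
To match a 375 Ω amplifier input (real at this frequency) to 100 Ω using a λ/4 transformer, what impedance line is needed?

Z_qwt ≈ 194 Ω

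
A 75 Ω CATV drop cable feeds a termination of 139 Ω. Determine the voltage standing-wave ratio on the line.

For a purely resistive load, VSWR = R_L/Z_0 or Z_0/R_L (whichever > 1) = 139/75

VSWR ≈ 1.85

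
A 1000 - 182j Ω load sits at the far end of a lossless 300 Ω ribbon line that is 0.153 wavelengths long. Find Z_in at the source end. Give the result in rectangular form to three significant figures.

βl = 2π × 0.153 = 55.1°
tan(βl) = tan(55.1°) = 1.43
Z_in = Z_0·(Z_L + jZ_0·tanβl)/(Z_0 + jZ_L·tanβl)
     = 300·(1000 + j248)/(561 + j1430)

Z_in ≈ 116 − j164 Ω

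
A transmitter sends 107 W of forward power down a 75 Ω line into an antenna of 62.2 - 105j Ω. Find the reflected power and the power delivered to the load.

|Γ| = |(-12.8 − j105)/(137.2 − j105)| = 0.612
|Γ|² = 0.375
P_refl = |Γ|²·P_inc = 40.1 W, P_del = (1 − |Γ|²)·P_inc = 66.9 W

P_reflected ≈ 40.1 W; P_delivered ≈ 66.9 W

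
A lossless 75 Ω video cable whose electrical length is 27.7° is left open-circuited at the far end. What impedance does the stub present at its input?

Z_in ≈ −j143 Ω

tan(βl) = 0.525
For an open-circuited stub, Z_in = −jZ_0·cot(βl) = −jZ_0/tan(βl)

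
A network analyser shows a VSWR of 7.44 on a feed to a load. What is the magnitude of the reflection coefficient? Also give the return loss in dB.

|Γ| = (S − 1)/(S + 1) = (7.44 − 1)/(7.44 + 1) = 6.44/8.44
RL = −20·log₁₀|Γ| = −20·log₁₀(0.763)

|Γ| ≈ 0.763; return loss ≈ 2.35 dB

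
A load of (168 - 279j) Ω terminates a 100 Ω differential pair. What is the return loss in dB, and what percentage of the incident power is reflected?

Γ = (68 − j279)/(268 − j279), |Γ| = 0.742
RL = −20·log₁₀(0.742) = 2.59 dB
P_refl/P_inc = |Γ|² = 0.551

RL ≈ 2.59 dB; 55.1% of incident power reflected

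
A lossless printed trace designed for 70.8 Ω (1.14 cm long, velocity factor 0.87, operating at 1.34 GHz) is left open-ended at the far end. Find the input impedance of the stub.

λ = v/f = 0.87·c / 1.34 GHz = 0.195 m
βl = 2π·l/λ = 2π × 0.0585 = 21.1°
tan(βl) = 0.385
For an open-ended stub, Z_in = −jZ_0·cot(βl) = −jZ_0/tan(βl)

Z_in ≈ −j184 Ω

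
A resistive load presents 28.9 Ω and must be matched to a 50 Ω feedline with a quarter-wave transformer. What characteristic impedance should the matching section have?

Z_qwt ≈ 38 Ω

Z_qwt = √(Z_0·R_L) = √(50 × 28.9) = √1445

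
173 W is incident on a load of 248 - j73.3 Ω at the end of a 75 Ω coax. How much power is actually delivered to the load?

P_delivered ≈ 117 W

|Γ| = |(173 − j73.3)/(323 − j73.3)| = 0.567
|Γ|² = 0.322
P_refl = |Γ|²·P_inc = 55.7 W, P_del = (1 − |Γ|²)·P_inc = 117 W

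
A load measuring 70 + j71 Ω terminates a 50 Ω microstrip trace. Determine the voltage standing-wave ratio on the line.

VSWR ≈ 3.25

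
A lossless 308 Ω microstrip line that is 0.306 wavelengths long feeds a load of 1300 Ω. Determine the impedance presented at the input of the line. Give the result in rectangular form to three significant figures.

Z_in ≈ 82.2 + j106 Ω

βl = 2π × 0.306 = 110°
tan(βl) = tan(110°) = -2.72
Z_in = Z_0·(Z_L + jZ_0·tanβl)/(Z_0 + jZ_L·tanβl)
     = 308·(1300 − j839)/(308 − j3540)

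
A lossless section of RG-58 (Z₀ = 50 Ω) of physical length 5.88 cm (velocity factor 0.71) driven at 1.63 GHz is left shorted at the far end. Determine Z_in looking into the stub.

Z_in ≈ −j16.3 Ω

λ = v/f = 0.71·c / 1.63 GHz = 0.131 m
βl = 2π·l/λ = 2π × 0.45 = 162°
tan(βl) = -0.325
For a shorted stub, Z_in = jZ_0·tan(βl)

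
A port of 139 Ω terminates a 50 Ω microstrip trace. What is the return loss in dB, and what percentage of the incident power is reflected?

Γ = (139 − 50)/(139 + 50) = 0.471
RL = −20·log₁₀(0.471) = 6.54 dB
P_refl/P_inc = |Γ|² = 0.222

RL ≈ 6.54 dB; 22.2% of incident power reflected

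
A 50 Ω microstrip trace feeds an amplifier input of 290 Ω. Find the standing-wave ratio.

Γ = (290 − 50)/(290 + 50) = 0.706
VSWR = (1 + 0.706)/(1 − 0.706)

VSWR ≈ 5.8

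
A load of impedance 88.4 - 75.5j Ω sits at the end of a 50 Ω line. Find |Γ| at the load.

|Γ| ≈ 0.537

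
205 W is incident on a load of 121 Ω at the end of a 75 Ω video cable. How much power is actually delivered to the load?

Γ = (121 − 75)/(121 + 75) = 0.235
|Γ|² = 0.0551
P_refl = |Γ|²·P_inc = 11.3 W, P_del = (1 − |Γ|²)·P_inc = 194 W

P_delivered ≈ 194 W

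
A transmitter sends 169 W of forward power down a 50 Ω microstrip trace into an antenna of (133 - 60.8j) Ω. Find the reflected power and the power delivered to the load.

P_reflected ≈ 48.1 W; P_delivered ≈ 121 W

|Γ| = |(83 − j60.8)/(183 − j60.8)| = 0.534
|Γ|² = 0.285
P_refl = |Γ|²·P_inc = 48.1 W, P_del = (1 − |Γ|²)·P_inc = 121 W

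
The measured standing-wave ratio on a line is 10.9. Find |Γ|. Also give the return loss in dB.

|Γ| ≈ 0.832; return loss ≈ 1.6 dB

|Γ| = (S − 1)/(S + 1) = (10.9 − 1)/(10.9 + 1) = 9.9/11.9
RL = −20·log₁₀|Γ| = −20·log₁₀(0.832)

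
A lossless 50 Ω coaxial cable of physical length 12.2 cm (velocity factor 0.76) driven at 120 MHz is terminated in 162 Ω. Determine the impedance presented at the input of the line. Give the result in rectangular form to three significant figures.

Z_in ≈ 65.8 − j69.6 Ω

λ = v/f = 0.76·c / 120 MHz = 1.9 m
βl = 2π·l/λ = 2π × 0.0642 = 23.1°
tan(βl) = tan(23.1°) = 0.427
Z_in = Z_0·(Z_L + jZ_0·tanβl)/(Z_0 + jZ_L·tanβl)
     = 50·(162 + j21.3)/(50 + j69.2)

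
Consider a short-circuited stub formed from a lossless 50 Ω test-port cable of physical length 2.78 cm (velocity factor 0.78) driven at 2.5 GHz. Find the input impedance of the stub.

Z_in ≈ −j164 Ω

λ = v/f = 0.78·c / 2.5 GHz = 0.0936 m
βl = 2π·l/λ = 2π × 0.297 = 107°
tan(βl) = -3.29
For a short-circuited stub, Z_in = jZ_0·tan(βl)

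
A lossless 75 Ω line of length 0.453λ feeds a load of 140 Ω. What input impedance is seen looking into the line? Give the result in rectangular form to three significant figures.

βl = 2π × 0.453 = 163°
tan(βl) = tan(163°) = -0.304
Z_in = Z_0·(Z_L + jZ_0·tanβl)/(Z_0 + jZ_L·tanβl)
     = 75·(140 − j22.8)/(75 − j42.6)

Z_in ≈ 116 + j42.9 Ω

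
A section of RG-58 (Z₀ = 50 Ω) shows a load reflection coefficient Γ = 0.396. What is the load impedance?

Z_L ≈ 116 Ω

Z_L = Z_0·(1 + Γ)/(1 − Γ) = 50·(1.4)/(0.604)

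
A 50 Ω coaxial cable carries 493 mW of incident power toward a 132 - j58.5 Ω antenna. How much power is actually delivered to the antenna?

|Γ| = |(82 − j58.5)/(182 − j58.5)| = 0.527
|Γ|² = 0.278
P_refl = |Γ|²·P_inc = 137 mW, P_del = (1 − |Γ|²)·P_inc = 356 mW

P_delivered ≈ 356 mW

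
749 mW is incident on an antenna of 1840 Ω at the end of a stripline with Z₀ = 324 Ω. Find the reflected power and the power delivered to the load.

P_reflected ≈ 368 mW; P_delivered ≈ 381 mW

Γ = (1840 − 324)/(1840 + 324) = 0.701
|Γ|² = 0.491
P_refl = |Γ|²·P_inc = 368 mW, P_del = (1 − |Γ|²)·P_inc = 381 mW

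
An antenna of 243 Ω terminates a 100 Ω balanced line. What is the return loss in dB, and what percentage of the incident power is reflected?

Γ = (243 − 100)/(243 + 100) = 0.417
RL = −20·log₁₀(0.417) = 7.6 dB
P_refl/P_inc = |Γ|² = 0.174

RL ≈ 7.6 dB; 17.4% of incident power reflected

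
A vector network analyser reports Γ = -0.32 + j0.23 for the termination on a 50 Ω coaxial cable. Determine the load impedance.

Z_L ≈ 23.5 + j12.8 Ω

Z_L = Z_0·(1 + Γ)/(1 − Γ) = 50·(0.68 + j0.23)/(1.32 − j0.23)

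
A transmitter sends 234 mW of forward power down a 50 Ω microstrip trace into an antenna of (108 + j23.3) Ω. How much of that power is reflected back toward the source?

P_reflected ≈ 35.8 mW

|Γ| = |(58 + j23.3)/(158 + j23.3)| = 0.391
|Γ|² = 0.153
P_refl = |Γ|²·P_inc = 35.8 mW, P_del = (1 − |Γ|²)·P_inc = 198 mW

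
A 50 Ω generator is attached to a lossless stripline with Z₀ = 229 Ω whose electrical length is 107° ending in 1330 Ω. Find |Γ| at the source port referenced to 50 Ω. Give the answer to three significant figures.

|Γ| ≈ 0.592

tan(βl) = -3.27
Z_in = Z_0·(Z_L + jZ_0·tanβl)/(Z_0 + jZ_L·tanβl) = 43 + j67.7 Ω
Γ_s = (Z_in − Z_s)/(Z_in + Z_s) = (-7 + j67.7)/(93 + j67.7), |Γ_s| = 0.592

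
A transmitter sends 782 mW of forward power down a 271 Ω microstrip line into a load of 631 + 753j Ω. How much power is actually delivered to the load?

|Γ| = |(360 + j753)/(902 + j753)| = 0.71
|Γ|² = 0.505
P_refl = |Γ|²·P_inc = 395 mW, P_del = (1 − |Γ|²)·P_inc = 387 mW

P_delivered ≈ 387 mW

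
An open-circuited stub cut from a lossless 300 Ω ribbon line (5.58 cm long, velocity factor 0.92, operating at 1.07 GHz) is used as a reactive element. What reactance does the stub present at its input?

X_in ≈ -64.4 Ω (capacitive)

λ = v/f = 0.92·c / 1.07 GHz = 0.258 m
βl = 2π·l/λ = 2π × 0.216 = 77.9°
tan(βl) = 4.66
For an open-circuited stub, Z_in = −jZ_0·cot(βl) = −jZ_0/tan(βl)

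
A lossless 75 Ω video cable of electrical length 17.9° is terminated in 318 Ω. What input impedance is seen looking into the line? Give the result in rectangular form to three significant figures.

Z_in ≈ 122 − j143 Ω

tan(βl) = tan(17.9°) = 0.323
Z_in = Z_0·(Z_L + jZ_0·tanβl)/(Z_0 + jZ_L·tanβl)
     = 75·(318 + j24.2)/(75 + j103)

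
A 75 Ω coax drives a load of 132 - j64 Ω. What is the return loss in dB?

Γ = (57 − j64)/(207 − j64), |Γ| = 0.396
RL = −20·log₁₀|Γ| = −20·log₁₀(0.396)

RL ≈ 8.06 dB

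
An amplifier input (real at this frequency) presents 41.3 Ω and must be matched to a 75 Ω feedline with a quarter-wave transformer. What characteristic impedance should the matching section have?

Z_qwt = √(Z_0·R_L) = √(75 × 41.3) = √3098

Z_qwt ≈ 55.7 Ω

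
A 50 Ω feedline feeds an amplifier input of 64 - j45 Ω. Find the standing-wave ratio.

Γ = (Z_L − Z_0)/(Z_L + Z_0) = (14 − j45)/(114 − j45)
|Γ| = 47.1/123 = 0.385
VSWR = (1 + |Γ|)/(1 − |Γ|) = 1.38/0.615

VSWR ≈ 2.25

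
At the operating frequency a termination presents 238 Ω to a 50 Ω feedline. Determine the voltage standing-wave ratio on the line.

VSWR ≈ 4.76

For a purely resistive load, VSWR = R_L/Z_0 or Z_0/R_L (whichever > 1) = 238/50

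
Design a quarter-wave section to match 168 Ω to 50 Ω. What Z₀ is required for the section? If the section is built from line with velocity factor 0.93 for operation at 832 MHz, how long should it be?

Z_qwt = √(Z_0·R_L) = √(50 × 168) = √8400
λ = 0.93·c/f = 0.335 m, so l = λ/4 = 0.0838 m

Z_qwt ≈ 91.7 Ω; length ≈ 8.38 cm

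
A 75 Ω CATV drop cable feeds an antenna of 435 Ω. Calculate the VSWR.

VSWR ≈ 5.8

Γ = (435 − 75)/(435 + 75) = 0.706
VSWR = (1 + 0.706)/(1 − 0.706)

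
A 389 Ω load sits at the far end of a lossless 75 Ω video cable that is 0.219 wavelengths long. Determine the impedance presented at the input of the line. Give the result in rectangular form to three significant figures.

Z_in ≈ 15 − j14.2 Ω

βl = 2π × 0.219 = 78.8°
tan(βl) = tan(78.8°) = 5.07
Z_in = Z_0·(Z_L + jZ_0·tanβl)/(Z_0 + jZ_L·tanβl)
     = 75·(389 + j380)/(75 + j1970)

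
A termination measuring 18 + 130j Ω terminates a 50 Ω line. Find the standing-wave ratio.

VSWR ≈ 21.9

Γ = (Z_L − Z_0)/(Z_L + Z_0) = (-32 + j130)/(68 + j130)
|Γ| = 134/147 = 0.913
VSWR = (1 + |Γ|)/(1 − |Γ|) = 1.91/0.0875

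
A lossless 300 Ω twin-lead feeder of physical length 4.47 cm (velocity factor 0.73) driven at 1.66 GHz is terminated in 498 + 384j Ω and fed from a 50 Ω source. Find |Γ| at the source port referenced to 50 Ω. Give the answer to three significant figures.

λ = v/f = 0.73·c / 1.66 GHz = 0.132 m
βl = 2π·l/λ = 2π × 0.339 = 122°
tan(βl) = -1.6
Z_in = Z_0·(Z_L + jZ_0·tanβl)/(Z_0 + jZ_L·tanβl) = 108 + j62.9 Ω
Γ_s = (Z_in − Z_s)/(Z_in + Z_s) = (58.4 + j62.9)/(158 + j62.9), |Γ_s| = 0.504

|Γ| ≈ 0.504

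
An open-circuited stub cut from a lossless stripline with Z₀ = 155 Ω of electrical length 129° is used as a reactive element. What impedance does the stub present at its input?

Z_in ≈ +j126 Ω

tan(βl) = -1.23
For an open-circuited stub, Z_in = −jZ_0·cot(βl) = −jZ_0/tan(βl)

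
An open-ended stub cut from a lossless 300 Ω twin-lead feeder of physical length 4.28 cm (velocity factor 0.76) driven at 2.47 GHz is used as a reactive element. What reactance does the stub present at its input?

X_in ≈ 1290 Ω (inductive)

λ = v/f = 0.76·c / 2.47 GHz = 0.0923 m
βl = 2π·l/λ = 2π × 0.464 = 167°
tan(βl) = -0.232
For an open-ended stub, Z_in = −jZ_0·cot(βl) = −jZ_0/tan(βl)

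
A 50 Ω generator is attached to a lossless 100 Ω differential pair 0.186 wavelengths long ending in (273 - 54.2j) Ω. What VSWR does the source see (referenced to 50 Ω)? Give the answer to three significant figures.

βl = 2π × 0.186 = 67°
tan(βl) = 2.35
Z_in = Z_0·(Z_L + jZ_0·tanβl)/(Z_0 + jZ_L·tanβl) = 38.4 − j28.9 Ω
Γ_s = (Z_in − Z_s)/(Z_in + Z_s) = (-11.6 − j28.9)/(88.4 − j28.9), |Γ_s| = 0.335
VSWR = (1 + |Γ_s|)/(1 − |Γ_s|)

VSWR ≈ 2.01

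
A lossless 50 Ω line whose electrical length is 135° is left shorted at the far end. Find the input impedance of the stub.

tan(βl) = -1
For a shorted stub, Z_in = jZ_0·tan(βl)

Z_in ≈ −j50 Ω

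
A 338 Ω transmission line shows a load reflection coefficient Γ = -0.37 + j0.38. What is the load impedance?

Z_L = Z_0·(1 + Γ)/(1 − Γ) = 338·(0.63 + j0.38)/(1.37 − j0.38)

Z_L ≈ 120 + j127 Ω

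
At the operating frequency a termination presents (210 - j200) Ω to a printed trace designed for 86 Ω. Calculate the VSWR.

VSWR ≈ 4.86

Γ = (Z_L − Z_0)/(Z_L + Z_0) = (124 − j200)/(296 − j200)
|Γ| = 235/357 = 0.659
VSWR = (1 + |Γ|)/(1 − |Γ|) = 1.66/0.341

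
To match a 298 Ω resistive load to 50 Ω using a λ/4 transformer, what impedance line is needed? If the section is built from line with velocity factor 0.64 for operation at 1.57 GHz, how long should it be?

Z_qwt = √(Z_0·R_L) = √(50 × 298) = √14900
λ = 0.64·c/f = 0.122 m, so l = λ/4 = 0.0306 m

Z_qwt ≈ 122 Ω; length ≈ 3.06 cm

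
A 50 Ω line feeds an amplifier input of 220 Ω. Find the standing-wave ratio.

VSWR ≈ 4.4

For a purely resistive load, VSWR = R_L/Z_0 or Z_0/R_L (whichever > 1) = 220/50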